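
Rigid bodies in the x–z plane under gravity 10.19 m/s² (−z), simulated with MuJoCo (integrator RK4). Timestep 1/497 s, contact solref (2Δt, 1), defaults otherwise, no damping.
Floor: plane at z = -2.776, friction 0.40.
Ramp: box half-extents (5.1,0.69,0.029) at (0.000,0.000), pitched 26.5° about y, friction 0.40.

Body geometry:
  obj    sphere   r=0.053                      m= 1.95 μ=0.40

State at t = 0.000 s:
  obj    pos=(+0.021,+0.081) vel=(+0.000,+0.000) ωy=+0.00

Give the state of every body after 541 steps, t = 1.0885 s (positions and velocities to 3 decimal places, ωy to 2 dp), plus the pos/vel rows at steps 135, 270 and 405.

State at t = 1.0885 s:
  obj    pos=(+1.743,-0.777) vel=(+3.164,-1.577) ωy=+66.70

Key-timestep trajectory:
   step    t(s)  obj.x    obj.z    obj.vx   obj.vz 
    135  0.2716   +0.128  +0.028  +0.790  -0.394
    270  0.5433   +0.450  -0.133  +1.579  -0.787
    405  0.8149   +0.986  -0.400  +2.368  -1.181


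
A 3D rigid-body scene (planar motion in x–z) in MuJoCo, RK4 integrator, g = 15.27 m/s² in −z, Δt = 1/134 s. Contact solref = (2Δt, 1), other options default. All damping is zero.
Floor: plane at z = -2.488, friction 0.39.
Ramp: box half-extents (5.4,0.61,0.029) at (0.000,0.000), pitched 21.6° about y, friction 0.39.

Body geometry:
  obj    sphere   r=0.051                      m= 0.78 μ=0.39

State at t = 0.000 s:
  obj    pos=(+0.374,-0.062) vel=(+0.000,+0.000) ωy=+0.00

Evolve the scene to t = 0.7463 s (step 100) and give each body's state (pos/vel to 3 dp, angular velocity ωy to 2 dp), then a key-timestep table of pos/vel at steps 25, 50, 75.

State at t = 0.7463 s:
  obj    pos=(+1.414,-0.474) vel=(+2.786,-1.103) ωy=+58.74

Key-timestep trajectory:
   step    t(s)  obj.x    obj.z    obj.vx   obj.vz 
     25  0.1866   +0.439  -0.088  +0.697  -0.276
     50  0.3731   +0.634  -0.165  +1.393  -0.552
     75  0.5597   +0.959  -0.294  +2.089  -0.827


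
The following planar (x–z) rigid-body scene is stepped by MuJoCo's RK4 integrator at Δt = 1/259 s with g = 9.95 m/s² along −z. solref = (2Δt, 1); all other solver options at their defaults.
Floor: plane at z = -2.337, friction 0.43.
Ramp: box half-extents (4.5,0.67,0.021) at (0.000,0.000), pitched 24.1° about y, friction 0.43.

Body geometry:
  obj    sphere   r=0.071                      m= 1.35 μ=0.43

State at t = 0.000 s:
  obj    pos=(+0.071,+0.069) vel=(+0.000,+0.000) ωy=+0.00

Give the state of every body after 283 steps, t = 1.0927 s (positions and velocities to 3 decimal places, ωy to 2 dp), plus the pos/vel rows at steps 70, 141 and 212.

State at t = 1.0927 s:
  obj    pos=(+1.653,-0.638) vel=(+2.895,-1.295) ωy=+44.66

Key-timestep trajectory:
   step    t(s)  obj.x    obj.z    obj.vx   obj.vz 
     70  0.2703   +0.168  +0.026  +0.716  -0.320
    141  0.5444   +0.464  -0.107  +1.442  -0.645
    212  0.8185   +0.959  -0.328  +2.168  -0.970


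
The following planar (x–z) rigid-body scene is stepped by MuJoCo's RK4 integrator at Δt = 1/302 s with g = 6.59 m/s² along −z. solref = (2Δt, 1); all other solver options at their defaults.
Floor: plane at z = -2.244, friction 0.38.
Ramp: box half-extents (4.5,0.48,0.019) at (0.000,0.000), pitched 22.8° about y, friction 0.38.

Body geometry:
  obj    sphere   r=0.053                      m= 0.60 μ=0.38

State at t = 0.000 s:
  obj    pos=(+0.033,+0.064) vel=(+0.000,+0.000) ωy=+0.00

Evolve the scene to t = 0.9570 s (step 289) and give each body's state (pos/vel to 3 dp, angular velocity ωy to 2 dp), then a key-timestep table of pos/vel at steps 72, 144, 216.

State at t = 0.9570 s:
  obj    pos=(+0.803,-0.259) vel=(+1.609,-0.676) ωy=+32.93

Key-timestep trajectory:
   step    t(s)  obj.x    obj.z    obj.vx   obj.vz 
     72  0.2384   +0.081  +0.044  +0.401  -0.169
    144  0.4768   +0.224  -0.016  +0.802  -0.337
    216  0.7152   +0.463  -0.117  +1.203  -0.506


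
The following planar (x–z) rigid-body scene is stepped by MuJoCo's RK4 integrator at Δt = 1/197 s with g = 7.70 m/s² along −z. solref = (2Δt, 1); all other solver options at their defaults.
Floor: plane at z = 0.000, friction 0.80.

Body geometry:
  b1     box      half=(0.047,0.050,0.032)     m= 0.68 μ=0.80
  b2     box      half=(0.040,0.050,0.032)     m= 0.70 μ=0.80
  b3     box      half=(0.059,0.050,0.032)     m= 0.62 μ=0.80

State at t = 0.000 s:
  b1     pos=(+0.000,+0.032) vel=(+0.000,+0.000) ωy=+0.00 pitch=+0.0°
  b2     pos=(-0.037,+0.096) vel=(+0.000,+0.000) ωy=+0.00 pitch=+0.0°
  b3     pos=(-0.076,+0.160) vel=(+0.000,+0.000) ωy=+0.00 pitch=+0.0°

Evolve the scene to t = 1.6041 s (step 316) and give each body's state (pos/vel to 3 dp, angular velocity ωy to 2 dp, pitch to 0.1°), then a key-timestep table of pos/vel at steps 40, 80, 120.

State at t = 1.6041 s:
  b1     pos=(+0.000,+0.032) vel=(+0.000,+0.000) ωy=+0.00 pitch=+0.0°
  b2     pos=(-0.083,+0.040) vel=(+0.000,+0.000) ωy=+0.00 pitch=-90.0°
  b3     pos=(-0.277,+0.032) vel=(+0.000,+0.000) ωy=+0.00 pitch=+180.0°

Key-timestep trajectory:
   step    t(s)  b1.x    b1.z    b1.vx   b1.vz   b2.x    b2.z    b2.vx   b2.vz   b3.x    b3.z    b3.vx   b3.vz 
     40  0.2030   +0.000  +0.032  +0.001  +0.000   -0.046  +0.097  -0.109  +0.004   -0.101  +0.148  -0.279  -0.174
     80  0.4061   +0.000  +0.032  +0.000  +0.000   -0.088  +0.049  -0.252  -0.817   -0.181  +0.061  -0.500  -0.197
    120  0.6091   +0.000  +0.032  +0.000  +0.000   -0.083  +0.040  +0.000  +0.000   -0.236  +0.064  -0.285  -0.088


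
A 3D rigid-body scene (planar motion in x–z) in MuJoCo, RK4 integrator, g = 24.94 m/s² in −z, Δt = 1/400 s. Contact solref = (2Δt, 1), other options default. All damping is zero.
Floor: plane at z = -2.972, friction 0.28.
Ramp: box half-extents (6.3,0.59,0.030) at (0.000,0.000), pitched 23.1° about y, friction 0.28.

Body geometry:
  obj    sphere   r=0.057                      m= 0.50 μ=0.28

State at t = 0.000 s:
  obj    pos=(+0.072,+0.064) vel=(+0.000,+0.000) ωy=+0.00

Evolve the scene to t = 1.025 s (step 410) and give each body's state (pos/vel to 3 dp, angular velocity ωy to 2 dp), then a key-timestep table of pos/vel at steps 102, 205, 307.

State at t = 1.025 s:
  obj    pos=(+3.449,-1.377) vel=(+6.590,-2.811) ωy=+125.67

Key-timestep trajectory:
   step    t(s)  obj.x    obj.z    obj.vx   obj.vz 
    102  0.2550   +0.281  -0.025  +1.640  -0.699
    205  0.5125   +0.916  -0.296  +3.295  -1.405
    307  0.7675   +1.966  -0.744  +4.934  -2.105


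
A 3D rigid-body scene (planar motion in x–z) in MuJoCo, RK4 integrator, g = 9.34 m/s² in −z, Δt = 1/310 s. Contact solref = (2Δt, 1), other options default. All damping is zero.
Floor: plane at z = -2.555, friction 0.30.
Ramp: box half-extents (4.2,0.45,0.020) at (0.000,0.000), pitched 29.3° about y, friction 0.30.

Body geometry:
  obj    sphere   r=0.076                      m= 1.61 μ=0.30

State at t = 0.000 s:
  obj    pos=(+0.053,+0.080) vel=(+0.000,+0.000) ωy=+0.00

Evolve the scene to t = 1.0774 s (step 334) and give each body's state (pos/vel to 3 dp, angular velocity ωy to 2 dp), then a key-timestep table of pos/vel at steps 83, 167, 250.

State at t = 1.0774 s:
  obj    pos=(+1.706,-0.847) vel=(+3.068,-1.722) ωy=+46.28

Key-timestep trajectory:
   step    t(s)  obj.x    obj.z    obj.vx   obj.vz 
     83  0.2677   +0.155  +0.023  +0.762  -0.428
    167  0.5387   +0.466  -0.152  +1.534  -0.861
    250  0.8065   +0.979  -0.439  +2.296  -1.289


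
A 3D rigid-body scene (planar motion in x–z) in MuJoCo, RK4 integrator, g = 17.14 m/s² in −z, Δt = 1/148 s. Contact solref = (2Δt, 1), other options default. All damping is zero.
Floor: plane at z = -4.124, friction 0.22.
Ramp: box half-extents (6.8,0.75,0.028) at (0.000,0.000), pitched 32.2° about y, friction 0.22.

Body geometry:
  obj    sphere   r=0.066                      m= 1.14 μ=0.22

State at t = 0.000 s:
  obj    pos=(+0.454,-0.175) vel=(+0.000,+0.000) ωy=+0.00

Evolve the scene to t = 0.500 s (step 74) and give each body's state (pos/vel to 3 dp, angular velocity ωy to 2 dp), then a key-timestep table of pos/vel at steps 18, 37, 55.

State at t = 0.500 s:
  obj    pos=(+1.145,-0.610) vel=(+2.761,-1.739) ωy=+49.39

Key-timestep trajectory:
   step    t(s)  obj.x    obj.z    obj.vx   obj.vz 
     18  0.1216   +0.495  -0.201  +0.672  -0.423
     37  0.2500   +0.627  -0.284  +1.381  -0.870
     55  0.3716   +0.836  -0.415  +2.052  -1.292


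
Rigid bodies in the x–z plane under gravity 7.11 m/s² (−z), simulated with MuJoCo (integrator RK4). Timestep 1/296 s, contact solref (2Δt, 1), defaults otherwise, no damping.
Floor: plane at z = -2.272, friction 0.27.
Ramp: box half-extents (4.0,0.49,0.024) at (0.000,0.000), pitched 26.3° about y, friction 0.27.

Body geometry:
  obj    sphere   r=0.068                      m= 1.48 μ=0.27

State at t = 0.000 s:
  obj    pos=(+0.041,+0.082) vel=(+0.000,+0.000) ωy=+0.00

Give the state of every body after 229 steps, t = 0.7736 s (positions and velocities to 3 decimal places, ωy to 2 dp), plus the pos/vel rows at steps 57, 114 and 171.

State at t = 0.7736 s:
  obj    pos=(+0.645,-0.216) vel=(+1.561,-0.771) ωy=+25.60

Key-timestep trajectory:
   step    t(s)  obj.x    obj.z    obj.vx   obj.vz 
     57  0.1926   +0.079  +0.064  +0.389  -0.192
    114  0.3851   +0.191  +0.008  +0.777  -0.384
    171  0.5777   +0.378  -0.084  +1.165  -0.576


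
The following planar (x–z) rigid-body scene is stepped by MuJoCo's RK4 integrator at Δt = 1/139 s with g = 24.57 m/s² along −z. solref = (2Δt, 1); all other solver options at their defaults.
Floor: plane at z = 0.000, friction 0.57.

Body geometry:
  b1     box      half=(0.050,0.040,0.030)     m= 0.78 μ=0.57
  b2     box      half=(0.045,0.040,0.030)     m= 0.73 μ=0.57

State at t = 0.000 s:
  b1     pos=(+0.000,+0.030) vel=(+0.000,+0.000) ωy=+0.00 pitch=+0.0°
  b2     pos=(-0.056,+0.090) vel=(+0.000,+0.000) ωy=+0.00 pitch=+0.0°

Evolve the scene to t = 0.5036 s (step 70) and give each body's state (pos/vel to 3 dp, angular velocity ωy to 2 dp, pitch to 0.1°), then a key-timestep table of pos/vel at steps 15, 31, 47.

State at t = 0.5036 s:
  b1     pos=(+0.000,+0.030) vel=(+0.000,+0.000) ωy=+0.00 pitch=+0.0°
  b2     pos=(-0.099,+0.045) vel=(+0.000,+0.000) ωy=+0.00 pitch=-90.0°

Key-timestep trajectory:
   step    t(s)  b1.x    b1.z    b1.vx   b1.vz   b2.x    b2.z    b2.vx   b2.vz 
     15  0.1079   +0.000  +0.030  +0.001  +0.001   -0.073  +0.080  -0.345  -0.344
     31  0.2230   +0.000  +0.030  +0.000  +0.000   -0.111  +0.051  -0.028  +0.035
     47  0.3381   +0.000  +0.030  +0.000  +0.000   -0.097  +0.045  -0.161  -0.058


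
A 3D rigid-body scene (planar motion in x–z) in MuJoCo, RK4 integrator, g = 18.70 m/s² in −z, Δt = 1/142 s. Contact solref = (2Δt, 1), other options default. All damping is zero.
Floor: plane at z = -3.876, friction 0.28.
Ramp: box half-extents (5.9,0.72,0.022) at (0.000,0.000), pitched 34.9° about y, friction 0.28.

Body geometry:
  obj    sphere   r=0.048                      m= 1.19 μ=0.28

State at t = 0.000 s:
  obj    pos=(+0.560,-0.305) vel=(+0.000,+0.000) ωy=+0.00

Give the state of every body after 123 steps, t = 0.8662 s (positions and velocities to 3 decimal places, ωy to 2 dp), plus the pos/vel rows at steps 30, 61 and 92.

State at t = 0.8662 s:
  obj    pos=(+2.912,-1.946) vel=(+5.429,-3.788) ωy=+137.85

Key-timestep trajectory:
   step    t(s)  obj.x    obj.z    obj.vx   obj.vz 
     30  0.2113   +0.700  -0.403  +1.325  -0.924
     61  0.4296   +1.139  -0.709  +2.693  -1.879
     92  0.6479   +1.876  -1.223  +4.061  -2.833


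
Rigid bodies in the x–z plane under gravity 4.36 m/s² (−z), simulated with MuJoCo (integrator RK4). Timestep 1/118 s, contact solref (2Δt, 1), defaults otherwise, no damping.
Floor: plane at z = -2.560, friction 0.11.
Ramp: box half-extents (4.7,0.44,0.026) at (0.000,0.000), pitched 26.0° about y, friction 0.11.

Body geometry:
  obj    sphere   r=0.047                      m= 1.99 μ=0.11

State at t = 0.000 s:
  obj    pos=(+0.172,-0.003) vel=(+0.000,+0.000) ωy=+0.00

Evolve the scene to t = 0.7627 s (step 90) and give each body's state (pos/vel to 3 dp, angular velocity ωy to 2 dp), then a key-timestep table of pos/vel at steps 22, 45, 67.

State at t = 0.7627 s:
  obj    pos=(+0.559,-0.191) vel=(+1.013,-0.500) ωy=+17.44

Key-timestep trajectory:
   step    t(s)  obj.x    obj.z    obj.vx   obj.vz 
     22  0.1864   +0.195  -0.014  +0.249  -0.119
     45  0.3814   +0.269  -0.050  +0.511  -0.237
     67  0.5678   +0.387  -0.107  +0.757  -0.365


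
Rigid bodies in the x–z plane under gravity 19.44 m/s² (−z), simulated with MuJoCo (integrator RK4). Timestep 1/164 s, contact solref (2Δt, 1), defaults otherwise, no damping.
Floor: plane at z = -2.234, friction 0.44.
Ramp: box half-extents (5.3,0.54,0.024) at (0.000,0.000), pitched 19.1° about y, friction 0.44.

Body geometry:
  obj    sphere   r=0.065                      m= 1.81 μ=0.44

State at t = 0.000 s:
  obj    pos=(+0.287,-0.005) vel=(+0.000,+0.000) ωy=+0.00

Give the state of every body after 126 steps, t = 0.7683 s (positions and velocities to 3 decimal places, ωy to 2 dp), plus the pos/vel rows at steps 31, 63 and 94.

State at t = 0.7683 s:
  obj    pos=(+1.554,-0.444) vel=(+3.298,-1.142) ωy=+53.69

Key-timestep trajectory:
   step    t(s)  obj.x    obj.z    obj.vx   obj.vz 
     31  0.1890   +0.364  -0.032  +0.812  -0.281
     63  0.3841   +0.604  -0.115  +1.649  -0.571
     94  0.5732   +0.992  -0.249  +2.461  -0.852


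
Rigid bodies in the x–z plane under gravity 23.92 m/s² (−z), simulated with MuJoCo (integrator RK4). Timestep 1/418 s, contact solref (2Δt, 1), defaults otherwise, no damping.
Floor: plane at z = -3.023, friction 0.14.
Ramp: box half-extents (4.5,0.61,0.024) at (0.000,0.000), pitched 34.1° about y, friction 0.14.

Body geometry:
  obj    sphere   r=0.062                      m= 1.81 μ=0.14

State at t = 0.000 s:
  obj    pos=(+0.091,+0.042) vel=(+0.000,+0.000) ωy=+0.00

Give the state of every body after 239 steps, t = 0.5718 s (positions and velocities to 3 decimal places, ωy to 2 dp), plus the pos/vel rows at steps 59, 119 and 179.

State at t = 0.5718 s:
  obj    pos=(+1.531,-0.932) vel=(+5.022,-3.439) ωy=+63.73

Key-timestep trajectory:
   step    t(s)  obj.x    obj.z    obj.vx   obj.vz 
     59  0.1411   +0.179  -0.017  +1.241  -0.847
    119  0.2847   +0.448  -0.199  +2.500  -1.715
    179  0.4282   +0.899  -0.505  +3.783  -2.532


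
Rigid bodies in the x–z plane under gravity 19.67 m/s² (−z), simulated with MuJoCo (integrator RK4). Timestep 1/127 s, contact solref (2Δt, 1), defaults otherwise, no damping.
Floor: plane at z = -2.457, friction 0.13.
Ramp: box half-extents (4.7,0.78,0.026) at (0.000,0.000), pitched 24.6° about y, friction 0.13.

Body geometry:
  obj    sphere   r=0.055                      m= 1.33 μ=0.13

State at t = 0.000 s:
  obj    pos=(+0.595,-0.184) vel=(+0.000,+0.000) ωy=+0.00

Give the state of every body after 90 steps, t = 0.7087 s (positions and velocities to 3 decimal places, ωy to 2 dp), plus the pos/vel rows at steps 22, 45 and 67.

State at t = 0.7087 s:
  obj    pos=(+1.935,-0.797) vel=(+3.782,-1.723) ωy=+74.68

Key-timestep trajectory:
   step    t(s)  obj.x    obj.z    obj.vx   obj.vz 
     22  0.1732   +0.675  -0.220  +0.919  -0.444
     45  0.3543   +0.930  -0.337  +1.893  -0.857
     67  0.5276   +1.338  -0.524  +2.819  -1.272


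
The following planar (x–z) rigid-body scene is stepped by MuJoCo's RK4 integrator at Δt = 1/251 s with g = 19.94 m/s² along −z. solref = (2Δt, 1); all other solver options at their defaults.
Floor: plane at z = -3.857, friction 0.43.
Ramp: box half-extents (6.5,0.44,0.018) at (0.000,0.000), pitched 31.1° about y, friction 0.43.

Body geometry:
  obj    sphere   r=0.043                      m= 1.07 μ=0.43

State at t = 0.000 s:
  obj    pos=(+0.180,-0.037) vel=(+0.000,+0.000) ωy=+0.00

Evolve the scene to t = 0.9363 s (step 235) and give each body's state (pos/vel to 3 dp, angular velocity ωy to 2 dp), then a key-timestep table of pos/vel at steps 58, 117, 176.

State at t = 0.9363 s:
  obj    pos=(+2.941,-1.703) vel=(+5.898,-3.558) ωy=+160.17

Key-timestep trajectory:
   step    t(s)  obj.x    obj.z    obj.vx   obj.vz 
     58  0.2311   +0.348  -0.139  +1.456  -0.878
    117  0.4661   +0.864  -0.450  +2.936  -1.771
    176  0.7012   +1.729  -0.972  +4.417  -2.664


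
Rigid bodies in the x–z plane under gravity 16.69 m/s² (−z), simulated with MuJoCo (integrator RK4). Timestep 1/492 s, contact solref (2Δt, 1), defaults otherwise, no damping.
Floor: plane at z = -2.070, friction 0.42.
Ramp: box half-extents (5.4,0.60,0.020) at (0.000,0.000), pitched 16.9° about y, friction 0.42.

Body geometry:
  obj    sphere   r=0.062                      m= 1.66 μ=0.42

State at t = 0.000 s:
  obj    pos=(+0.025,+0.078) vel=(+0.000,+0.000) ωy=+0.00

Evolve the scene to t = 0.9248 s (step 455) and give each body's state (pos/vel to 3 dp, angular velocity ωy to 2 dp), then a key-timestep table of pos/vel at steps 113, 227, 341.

State at t = 0.9248 s:
  obj    pos=(+1.443,-0.353) vel=(+3.067,-0.932) ωy=+51.69

Key-timestep trajectory:
   step    t(s)  obj.x    obj.z    obj.vx   obj.vz 
    113  0.2297   +0.113  +0.052  +0.762  -0.231
    227  0.4614   +0.378  -0.029  +1.530  -0.465
    341  0.6931   +0.822  -0.164  +2.298  -0.698


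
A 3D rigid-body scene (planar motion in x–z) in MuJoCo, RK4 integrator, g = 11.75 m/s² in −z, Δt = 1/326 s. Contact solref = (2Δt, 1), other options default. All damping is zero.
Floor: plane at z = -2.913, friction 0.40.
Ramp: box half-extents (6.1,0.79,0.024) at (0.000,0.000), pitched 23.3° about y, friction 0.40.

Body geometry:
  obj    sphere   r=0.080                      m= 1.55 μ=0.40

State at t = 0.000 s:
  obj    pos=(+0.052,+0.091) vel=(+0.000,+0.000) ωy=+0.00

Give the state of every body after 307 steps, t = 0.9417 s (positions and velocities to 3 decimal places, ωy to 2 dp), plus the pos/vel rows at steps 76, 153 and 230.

State at t = 0.9417 s:
  obj    pos=(+1.404,-0.491) vel=(+2.871,-1.237) ωy=+39.07

Key-timestep trajectory:
   step    t(s)  obj.x    obj.z    obj.vx   obj.vz 
     76  0.2331   +0.135  +0.055  +0.711  -0.306
    153  0.4693   +0.388  -0.054  +1.431  -0.616
    230  0.7055   +0.811  -0.236  +2.151  -0.926


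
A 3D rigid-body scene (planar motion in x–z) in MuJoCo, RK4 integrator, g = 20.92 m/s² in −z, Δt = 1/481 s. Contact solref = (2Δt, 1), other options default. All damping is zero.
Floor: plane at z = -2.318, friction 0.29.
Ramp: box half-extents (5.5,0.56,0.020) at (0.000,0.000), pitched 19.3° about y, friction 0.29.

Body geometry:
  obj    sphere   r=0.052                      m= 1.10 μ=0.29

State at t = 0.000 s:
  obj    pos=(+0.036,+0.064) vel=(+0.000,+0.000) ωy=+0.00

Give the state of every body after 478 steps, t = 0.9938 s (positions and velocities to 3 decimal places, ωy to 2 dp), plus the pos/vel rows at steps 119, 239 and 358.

State at t = 0.9938 s:
  obj    pos=(+2.338,-0.742) vel=(+4.632,-1.622) ωy=+94.38

Key-timestep trajectory:
   step    t(s)  obj.x    obj.z    obj.vx   obj.vz 
    119  0.2474   +0.179  +0.014  +1.153  -0.404
    239  0.4969   +0.611  -0.138  +2.316  -0.811
    358  0.7443   +1.327  -0.388  +3.469  -1.215


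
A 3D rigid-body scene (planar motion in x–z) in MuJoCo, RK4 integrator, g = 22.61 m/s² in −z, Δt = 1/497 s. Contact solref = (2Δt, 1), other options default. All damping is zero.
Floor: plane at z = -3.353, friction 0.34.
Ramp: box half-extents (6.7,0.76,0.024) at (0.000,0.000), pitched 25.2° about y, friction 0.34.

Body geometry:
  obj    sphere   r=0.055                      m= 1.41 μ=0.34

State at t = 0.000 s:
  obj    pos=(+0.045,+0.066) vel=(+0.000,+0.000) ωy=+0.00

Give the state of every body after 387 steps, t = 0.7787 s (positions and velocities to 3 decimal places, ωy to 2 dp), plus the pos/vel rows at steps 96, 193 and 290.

State at t = 0.7787 s:
  obj    pos=(+1.931,-0.822) vel=(+4.845,-2.280) ωy=+97.35

Key-timestep trajectory:
   step    t(s)  obj.x    obj.z    obj.vx   obj.vz 
     96  0.1932   +0.161  +0.011  +1.202  -0.566
    193  0.3883   +0.514  -0.155  +2.416  -1.137
    290  0.5835   +1.104  -0.432  +3.631  -1.708


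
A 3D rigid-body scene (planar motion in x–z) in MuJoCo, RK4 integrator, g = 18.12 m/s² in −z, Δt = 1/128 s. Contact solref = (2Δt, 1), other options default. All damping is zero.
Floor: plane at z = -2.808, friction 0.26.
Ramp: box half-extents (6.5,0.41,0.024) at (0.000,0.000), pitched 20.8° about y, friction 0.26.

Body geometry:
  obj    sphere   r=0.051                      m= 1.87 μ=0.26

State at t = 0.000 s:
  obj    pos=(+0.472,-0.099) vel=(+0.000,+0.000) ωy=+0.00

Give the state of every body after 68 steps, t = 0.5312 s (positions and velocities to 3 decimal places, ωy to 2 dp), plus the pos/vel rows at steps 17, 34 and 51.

State at t = 0.5312 s:
  obj    pos=(+1.078,-0.329) vel=(+2.283,-0.867) ωy=+47.85

Key-timestep trajectory:
   step    t(s)  obj.x    obj.z    obj.vx   obj.vz 
     17  0.1328   +0.510  -0.114  +0.571  -0.217
     34  0.2656   +0.624  -0.157  +1.141  -0.434
     51  0.3984   +0.813  -0.229  +1.712  -0.650


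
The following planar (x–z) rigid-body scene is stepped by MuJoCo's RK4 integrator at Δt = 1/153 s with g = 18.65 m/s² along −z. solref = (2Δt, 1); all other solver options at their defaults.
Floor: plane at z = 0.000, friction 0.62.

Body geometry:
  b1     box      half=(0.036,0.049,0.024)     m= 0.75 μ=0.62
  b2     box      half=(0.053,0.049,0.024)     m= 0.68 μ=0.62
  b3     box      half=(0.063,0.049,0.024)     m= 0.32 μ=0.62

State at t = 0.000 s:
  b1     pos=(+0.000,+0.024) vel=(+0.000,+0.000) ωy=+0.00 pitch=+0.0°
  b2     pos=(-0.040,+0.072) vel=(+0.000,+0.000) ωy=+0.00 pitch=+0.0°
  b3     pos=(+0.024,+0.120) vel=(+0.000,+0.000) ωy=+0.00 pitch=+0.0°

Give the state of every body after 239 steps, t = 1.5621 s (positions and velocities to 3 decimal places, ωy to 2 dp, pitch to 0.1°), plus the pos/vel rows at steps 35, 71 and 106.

State at t = 1.5621 s:
  b1     pos=(+0.000,+0.024) vel=(+0.000,+0.000) ωy=+0.00 pitch=+0.0°
  b2     pos=(-0.092,+0.053) vel=(+0.000,+0.000) ωy=+0.00 pitch=-90.0°
  b3     pos=(+0.168,+0.024) vel=(+0.000,+0.000) ωy=+0.00 pitch=+180.0°

Key-timestep trajectory:
   step    t(s)  b1.x    b1.z    b1.vx   b1.vz   b2.x    b2.z    b2.vx   b2.vz   b3.x    b3.z    b3.vx   b3.vz 
     35  0.2288   +0.000  +0.024  +0.001  +0.000   -0.048  +0.069  -0.170  -0.098   +0.096  +0.067  +0.480  +0.068
     71  0.4641   +0.000  +0.024  +0.000  +0.000   -0.107  +0.058  -0.062  +0.010   +0.168  +0.024  +0.000  +0.002
    106  0.6928   +0.000  +0.024  +0.000  +0.000   -0.086  +0.055  -0.061  -0.016   +0.168  +0.024  +0.000  +0.000


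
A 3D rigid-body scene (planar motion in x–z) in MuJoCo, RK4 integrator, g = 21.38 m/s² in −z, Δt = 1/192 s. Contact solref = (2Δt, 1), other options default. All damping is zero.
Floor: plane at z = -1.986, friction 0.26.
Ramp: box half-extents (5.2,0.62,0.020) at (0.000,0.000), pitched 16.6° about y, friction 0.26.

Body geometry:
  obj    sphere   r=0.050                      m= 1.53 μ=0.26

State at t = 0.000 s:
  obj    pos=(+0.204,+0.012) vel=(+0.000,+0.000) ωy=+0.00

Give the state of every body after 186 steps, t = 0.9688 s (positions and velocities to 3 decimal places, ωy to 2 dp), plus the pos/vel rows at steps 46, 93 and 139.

State at t = 0.9688 s:
  obj    pos=(+2.166,-0.573) vel=(+4.050,-1.207) ωy=+84.52

Key-timestep trajectory:
   step    t(s)  obj.x    obj.z    obj.vx   obj.vz 
     46  0.2396   +0.324  -0.024  +1.002  -0.299
     93  0.4844   +0.695  -0.134  +2.025  -0.604
    139  0.7240   +1.300  -0.314  +3.027  -0.902


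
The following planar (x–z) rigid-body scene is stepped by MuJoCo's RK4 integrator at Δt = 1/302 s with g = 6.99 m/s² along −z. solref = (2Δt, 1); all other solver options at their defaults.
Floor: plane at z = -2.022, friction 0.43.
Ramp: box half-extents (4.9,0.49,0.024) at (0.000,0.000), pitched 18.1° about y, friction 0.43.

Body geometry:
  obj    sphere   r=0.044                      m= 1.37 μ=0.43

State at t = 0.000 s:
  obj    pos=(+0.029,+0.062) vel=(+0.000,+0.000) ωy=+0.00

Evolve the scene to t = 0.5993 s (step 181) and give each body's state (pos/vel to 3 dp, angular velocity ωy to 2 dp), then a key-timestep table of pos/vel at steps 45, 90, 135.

State at t = 0.5993 s:
  obj    pos=(+0.294,-0.025) vel=(+0.884,-0.289) ωy=+21.12

Key-timestep trajectory:
   step    t(s)  obj.x    obj.z    obj.vx   obj.vz 
     45  0.1490   +0.045  +0.057  +0.220  -0.072
     90  0.2980   +0.095  +0.041  +0.439  -0.144
    135  0.4470   +0.176  +0.014  +0.659  -0.215


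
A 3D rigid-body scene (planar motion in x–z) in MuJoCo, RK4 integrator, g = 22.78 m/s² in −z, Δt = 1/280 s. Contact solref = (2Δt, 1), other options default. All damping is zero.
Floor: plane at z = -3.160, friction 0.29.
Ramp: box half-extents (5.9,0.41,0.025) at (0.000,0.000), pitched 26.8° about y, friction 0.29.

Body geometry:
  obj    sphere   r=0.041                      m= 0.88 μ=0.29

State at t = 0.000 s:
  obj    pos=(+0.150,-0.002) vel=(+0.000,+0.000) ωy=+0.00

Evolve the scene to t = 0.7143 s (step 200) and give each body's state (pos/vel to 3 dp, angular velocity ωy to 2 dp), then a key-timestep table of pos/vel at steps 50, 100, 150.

State at t = 0.7143 s:
  obj    pos=(+1.821,-0.846) vel=(+4.678,-2.363) ωy=+127.79

Key-timestep trajectory:
   step    t(s)  obj.x    obj.z    obj.vx   obj.vz 
     50  0.1786   +0.255  -0.055  +1.170  -0.591
    100  0.3571   +0.568  -0.213  +2.339  -1.181
    150  0.5357   +1.090  -0.477  +3.508  -1.772


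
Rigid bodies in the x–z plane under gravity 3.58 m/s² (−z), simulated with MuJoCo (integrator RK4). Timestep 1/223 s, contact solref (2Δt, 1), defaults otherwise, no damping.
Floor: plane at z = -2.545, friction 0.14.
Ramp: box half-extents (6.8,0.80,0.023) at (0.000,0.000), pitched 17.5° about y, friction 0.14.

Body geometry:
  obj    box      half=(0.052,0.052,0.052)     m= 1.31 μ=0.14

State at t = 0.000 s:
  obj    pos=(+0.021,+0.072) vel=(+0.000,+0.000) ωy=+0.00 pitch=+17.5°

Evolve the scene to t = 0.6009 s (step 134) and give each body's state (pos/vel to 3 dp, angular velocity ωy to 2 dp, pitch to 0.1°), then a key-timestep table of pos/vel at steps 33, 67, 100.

State at t = 0.6009 s:
  obj    pos=(+0.124,+0.040) vel=(+0.345,-0.095) ωy=+0.00 pitch=+17.5°

Key-timestep trajectory:
   step    t(s)  obj.x    obj.z    obj.vx   obj.vz 
     33  0.1480   +0.027  +0.070  +0.084  -0.029
     67  0.3004   +0.047  +0.064  +0.171  -0.055
    100  0.4484   +0.078  +0.054  +0.257  -0.077


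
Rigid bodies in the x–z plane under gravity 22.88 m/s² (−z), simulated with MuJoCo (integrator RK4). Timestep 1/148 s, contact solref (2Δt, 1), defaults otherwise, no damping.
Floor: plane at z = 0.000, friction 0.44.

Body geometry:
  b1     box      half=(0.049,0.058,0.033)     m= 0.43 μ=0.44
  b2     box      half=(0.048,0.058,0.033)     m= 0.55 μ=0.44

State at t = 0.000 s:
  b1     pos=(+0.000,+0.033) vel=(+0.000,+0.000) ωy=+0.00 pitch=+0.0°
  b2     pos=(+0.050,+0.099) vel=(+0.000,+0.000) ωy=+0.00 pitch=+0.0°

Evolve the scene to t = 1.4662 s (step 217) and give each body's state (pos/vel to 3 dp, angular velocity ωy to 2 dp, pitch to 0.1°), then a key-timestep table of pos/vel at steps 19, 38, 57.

State at t = 1.4662 s:
  b1     pos=(+0.000,+0.033) vel=(+0.000,+0.000) ωy=+0.00 pitch=+0.0°
  b2     pos=(+0.095,+0.048) vel=(+0.000,+0.000) ωy=+0.00 pitch=+90.0°

Key-timestep trajectory:
   step    t(s)  b1.x    b1.z    b1.vx   b1.vz   b2.x    b2.z    b2.vx   b2.vz 
     19  0.1284   +0.000  +0.033  +0.000  +0.000   +0.054  +0.098  +0.095  -0.014
     38  0.2568   +0.000  +0.033  +0.000  +0.000   +0.089  +0.058  +0.404  -1.197
     57  0.3851   +0.000  +0.033  +0.000  +0.000   +0.093  +0.047  -0.070  +0.042


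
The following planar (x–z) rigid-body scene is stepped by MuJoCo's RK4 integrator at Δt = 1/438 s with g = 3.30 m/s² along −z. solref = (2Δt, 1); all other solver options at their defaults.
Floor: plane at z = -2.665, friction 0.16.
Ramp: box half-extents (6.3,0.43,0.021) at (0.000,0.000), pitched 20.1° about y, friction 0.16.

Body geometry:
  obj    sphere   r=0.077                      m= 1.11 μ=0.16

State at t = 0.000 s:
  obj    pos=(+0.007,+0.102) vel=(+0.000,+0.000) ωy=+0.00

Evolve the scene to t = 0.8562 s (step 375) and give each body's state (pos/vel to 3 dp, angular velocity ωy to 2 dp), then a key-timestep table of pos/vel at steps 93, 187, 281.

State at t = 0.8562 s:
  obj    pos=(+0.286,+0.000) vel=(+0.651,-0.238) ωy=+9.01

Key-timestep trajectory:
   step    t(s)  obj.x    obj.z    obj.vx   obj.vz 
     93  0.2123   +0.024  +0.096  +0.162  -0.059
    187  0.4269   +0.076  +0.076  +0.325  -0.119
    281  0.6416   +0.164  +0.045  +0.488  -0.179


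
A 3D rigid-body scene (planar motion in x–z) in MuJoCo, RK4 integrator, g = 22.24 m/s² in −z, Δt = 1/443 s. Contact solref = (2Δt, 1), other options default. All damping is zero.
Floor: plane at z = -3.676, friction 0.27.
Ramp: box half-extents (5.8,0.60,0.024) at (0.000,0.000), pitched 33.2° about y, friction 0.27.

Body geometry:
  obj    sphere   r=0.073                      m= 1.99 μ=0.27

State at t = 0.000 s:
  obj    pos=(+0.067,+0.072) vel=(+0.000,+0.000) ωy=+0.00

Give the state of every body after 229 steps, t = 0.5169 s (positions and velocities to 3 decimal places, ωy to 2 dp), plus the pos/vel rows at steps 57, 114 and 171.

State at t = 0.5169 s:
  obj    pos=(+1.040,-0.564) vel=(+3.763,-2.462) ωy=+61.58

Key-timestep trajectory:
   step    t(s)  obj.x    obj.z    obj.vx   obj.vz 
     57  0.1287   +0.127  +0.033  +0.937  -0.613
    114  0.2573   +0.308  -0.086  +1.873  -1.226
    171  0.3860   +0.609  -0.283  +2.810  -1.839


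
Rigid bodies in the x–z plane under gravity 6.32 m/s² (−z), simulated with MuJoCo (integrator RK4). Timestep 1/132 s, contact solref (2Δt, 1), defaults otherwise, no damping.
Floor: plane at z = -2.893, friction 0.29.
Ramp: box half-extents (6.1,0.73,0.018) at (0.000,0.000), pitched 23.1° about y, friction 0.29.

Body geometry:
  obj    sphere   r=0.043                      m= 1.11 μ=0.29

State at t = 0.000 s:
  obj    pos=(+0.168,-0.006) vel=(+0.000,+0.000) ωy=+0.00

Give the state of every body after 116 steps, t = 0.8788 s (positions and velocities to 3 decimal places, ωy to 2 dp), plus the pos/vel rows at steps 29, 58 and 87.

State at t = 0.8788 s:
  obj    pos=(+0.797,-0.274) vel=(+1.432,-0.611) ωy=+36.18

Key-timestep trajectory:
   step    t(s)  obj.x    obj.z    obj.vx   obj.vz 
     29  0.2197   +0.208  -0.022  +0.358  -0.153
     58  0.4394   +0.326  -0.073  +0.716  -0.305
     87  0.6591   +0.522  -0.156  +1.074  -0.458


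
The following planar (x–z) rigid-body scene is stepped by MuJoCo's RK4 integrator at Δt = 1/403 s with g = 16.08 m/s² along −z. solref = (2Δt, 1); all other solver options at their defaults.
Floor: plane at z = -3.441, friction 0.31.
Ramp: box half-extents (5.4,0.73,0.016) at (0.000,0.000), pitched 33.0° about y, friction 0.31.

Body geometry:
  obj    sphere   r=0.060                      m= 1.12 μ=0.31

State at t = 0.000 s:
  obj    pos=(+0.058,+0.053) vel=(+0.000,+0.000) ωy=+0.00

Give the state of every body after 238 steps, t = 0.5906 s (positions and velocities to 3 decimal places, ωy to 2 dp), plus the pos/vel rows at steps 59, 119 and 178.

State at t = 0.5906 s:
  obj    pos=(+0.973,-0.541) vel=(+3.099,-2.012) ωy=+61.56

Key-timestep trajectory:
   step    t(s)  obj.x    obj.z    obj.vx   obj.vz 
     59  0.1464   +0.114  +0.016  +0.768  -0.499
    119  0.2953   +0.287  -0.096  +1.549  -1.006
    178  0.4417   +0.570  -0.279  +2.317  -1.505


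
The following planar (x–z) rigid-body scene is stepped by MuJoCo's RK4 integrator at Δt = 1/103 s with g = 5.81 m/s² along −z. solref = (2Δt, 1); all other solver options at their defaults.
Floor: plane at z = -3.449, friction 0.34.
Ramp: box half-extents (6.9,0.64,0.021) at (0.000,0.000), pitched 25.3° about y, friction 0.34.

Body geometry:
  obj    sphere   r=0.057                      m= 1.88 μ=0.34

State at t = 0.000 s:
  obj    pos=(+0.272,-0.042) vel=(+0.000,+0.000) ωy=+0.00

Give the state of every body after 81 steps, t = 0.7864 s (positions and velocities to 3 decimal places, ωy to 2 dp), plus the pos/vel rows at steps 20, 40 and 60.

State at t = 0.7864 s:
  obj    pos=(+0.768,-0.277) vel=(+1.261,-0.596) ωy=+24.46

Key-timestep trajectory:
   step    t(s)  obj.x    obj.z    obj.vx   obj.vz 
     20  0.1942   +0.302  -0.057  +0.311  -0.147
     40  0.3883   +0.393  -0.099  +0.623  -0.294
     60  0.5825   +0.544  -0.171  +0.934  -0.442


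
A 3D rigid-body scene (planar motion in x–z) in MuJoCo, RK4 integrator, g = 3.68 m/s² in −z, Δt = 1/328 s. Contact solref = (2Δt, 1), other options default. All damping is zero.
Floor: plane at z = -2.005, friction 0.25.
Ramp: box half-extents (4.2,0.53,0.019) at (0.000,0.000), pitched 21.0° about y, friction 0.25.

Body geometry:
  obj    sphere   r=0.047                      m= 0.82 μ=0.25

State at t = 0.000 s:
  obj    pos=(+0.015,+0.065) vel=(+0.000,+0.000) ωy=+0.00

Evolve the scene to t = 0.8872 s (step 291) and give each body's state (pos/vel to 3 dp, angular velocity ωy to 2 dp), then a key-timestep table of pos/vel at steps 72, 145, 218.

State at t = 0.8872 s:
  obj    pos=(+0.361,-0.068) vel=(+0.780,-0.300) ωy=+17.78

Key-timestep trajectory:
   step    t(s)  obj.x    obj.z    obj.vx   obj.vz 
     72  0.2195   +0.036  +0.057  +0.193  -0.074
    145  0.4421   +0.101  +0.032  +0.389  -0.149
    218  0.6646   +0.209  -0.010  +0.585  -0.224


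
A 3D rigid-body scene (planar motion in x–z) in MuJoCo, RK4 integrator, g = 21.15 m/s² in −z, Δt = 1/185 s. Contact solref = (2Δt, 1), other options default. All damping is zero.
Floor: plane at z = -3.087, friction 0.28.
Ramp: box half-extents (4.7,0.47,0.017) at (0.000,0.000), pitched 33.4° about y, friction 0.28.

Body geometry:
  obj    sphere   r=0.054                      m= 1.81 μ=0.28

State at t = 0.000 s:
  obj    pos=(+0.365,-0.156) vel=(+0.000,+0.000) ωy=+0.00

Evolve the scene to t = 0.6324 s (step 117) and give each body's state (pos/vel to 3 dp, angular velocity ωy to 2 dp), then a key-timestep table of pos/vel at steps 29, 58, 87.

State at t = 0.6324 s:
  obj    pos=(+1.754,-1.071) vel=(+4.391,-2.896) ωy=+97.36

Key-timestep trajectory:
   step    t(s)  obj.x    obj.z    obj.vx   obj.vz 
     29  0.1568   +0.451  -0.212  +1.089  -0.718
     58  0.3135   +0.707  -0.381  +2.177  -1.436
     87  0.4703   +1.133  -0.662  +3.265  -2.153


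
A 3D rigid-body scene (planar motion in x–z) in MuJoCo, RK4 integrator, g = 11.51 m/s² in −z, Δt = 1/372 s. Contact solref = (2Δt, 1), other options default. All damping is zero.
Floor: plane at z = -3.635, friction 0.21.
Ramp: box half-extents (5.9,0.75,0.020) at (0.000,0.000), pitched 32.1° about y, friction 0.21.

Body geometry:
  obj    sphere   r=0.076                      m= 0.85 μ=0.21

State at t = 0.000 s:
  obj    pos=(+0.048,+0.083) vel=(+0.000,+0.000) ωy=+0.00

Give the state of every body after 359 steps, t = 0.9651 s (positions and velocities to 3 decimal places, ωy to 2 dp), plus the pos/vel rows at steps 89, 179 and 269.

State at t = 0.9651 s:
  obj    pos=(+1.772,-0.998) vel=(+3.572,-2.241) ωy=+55.47

Key-timestep trajectory:
   step    t(s)  obj.x    obj.z    obj.vx   obj.vz 
     89  0.2392   +0.154  +0.017  +0.886  -0.556
    179  0.4812   +0.477  -0.186  +1.781  -1.117
    269  0.7231   +1.016  -0.524  +2.676  -1.679


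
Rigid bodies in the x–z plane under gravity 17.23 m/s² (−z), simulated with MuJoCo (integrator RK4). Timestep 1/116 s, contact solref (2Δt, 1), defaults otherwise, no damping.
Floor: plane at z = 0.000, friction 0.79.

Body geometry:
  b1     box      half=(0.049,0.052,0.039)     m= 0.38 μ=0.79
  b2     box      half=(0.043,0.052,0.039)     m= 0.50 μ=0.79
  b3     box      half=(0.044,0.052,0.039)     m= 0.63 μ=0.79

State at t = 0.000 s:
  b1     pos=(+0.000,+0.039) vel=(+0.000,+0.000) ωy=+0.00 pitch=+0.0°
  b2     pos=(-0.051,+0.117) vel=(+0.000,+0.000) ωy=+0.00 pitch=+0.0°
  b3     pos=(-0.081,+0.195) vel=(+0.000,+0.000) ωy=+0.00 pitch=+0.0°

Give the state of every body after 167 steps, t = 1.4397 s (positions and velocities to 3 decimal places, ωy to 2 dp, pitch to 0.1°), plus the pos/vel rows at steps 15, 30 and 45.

State at t = 1.4397 s:
  b1     pos=(+0.001,+0.039) vel=(+0.000,+0.000) ωy=+0.00 pitch=+0.0°
  b2     pos=(-0.097,+0.043) vel=(+0.000,+0.000) ωy=+0.00 pitch=-90.0°
  b3     pos=(-0.210,+0.044) vel=(+0.000,+0.000) ωy=+0.00 pitch=-90.0°

Key-timestep trajectory:
   step    t(s)  b1.x    b1.z    b1.vx   b1.vz   b2.x    b2.z    b2.vx   b2.vz   b3.x    b3.z    b3.vx   b3.vz 
     15  0.1293   +0.000  +0.039  +0.005  +0.000   -0.063  +0.114  -0.214  -0.081   -0.117  +0.177  -0.611  -0.390
     30  0.2586   +0.001  +0.039  +0.000  +0.000   -0.101  +0.038  +0.090  -0.473   -0.216  +0.035  -0.465  +0.025
     45  0.3879   +0.001  +0.039  +0.000  +0.000   -0.097  +0.043  +0.001  +0.002   -0.210  +0.043  +0.227  -0.196


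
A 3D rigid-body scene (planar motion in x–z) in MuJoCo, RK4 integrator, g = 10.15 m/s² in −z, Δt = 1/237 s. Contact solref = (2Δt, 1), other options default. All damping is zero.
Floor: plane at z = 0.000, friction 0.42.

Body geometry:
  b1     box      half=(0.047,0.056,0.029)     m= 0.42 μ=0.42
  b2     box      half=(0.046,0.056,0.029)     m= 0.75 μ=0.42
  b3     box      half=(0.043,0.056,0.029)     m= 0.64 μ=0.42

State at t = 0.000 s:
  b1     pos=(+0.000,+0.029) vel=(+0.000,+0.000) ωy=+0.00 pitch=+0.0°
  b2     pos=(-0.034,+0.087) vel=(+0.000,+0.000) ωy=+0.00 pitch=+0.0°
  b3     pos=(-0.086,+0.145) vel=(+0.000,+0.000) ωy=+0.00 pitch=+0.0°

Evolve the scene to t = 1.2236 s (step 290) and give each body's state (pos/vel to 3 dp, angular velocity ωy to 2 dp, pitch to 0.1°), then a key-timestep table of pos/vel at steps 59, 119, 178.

State at t = 1.2236 s:
  b1     pos=(+0.000,+0.029) vel=(+0.000,+0.000) ωy=+0.00 pitch=+0.0°
  b2     pos=(-0.166,+0.029) vel=(+0.000,+0.000) ωy=+0.00 pitch=+180.0°
  b3     pos=(-0.258,+0.029) vel=(+0.000,+0.000) ωy=+0.00 pitch=+180.0°

Key-timestep trajectory:
   step    t(s)  b1.x    b1.z    b1.vx   b1.vz   b2.x    b2.z    b2.vx   b2.vz   b3.x    b3.z    b3.vx   b3.vz 
     59  0.2489   +0.000  +0.029  +0.000  +0.000   -0.063  +0.084  -0.301  -0.249   -0.144  +0.076  -0.400  -0.992
    119  0.5021   +0.000  +0.029  +0.000  +0.000   -0.128  +0.054  -0.036  -0.004   -0.203  +0.051  -0.075  +0.012
    178  0.7511   +0.000  +0.029  +0.000  +0.000   -0.138  +0.052  -0.010  +0.000   -0.227  +0.049  -0.188  -0.072


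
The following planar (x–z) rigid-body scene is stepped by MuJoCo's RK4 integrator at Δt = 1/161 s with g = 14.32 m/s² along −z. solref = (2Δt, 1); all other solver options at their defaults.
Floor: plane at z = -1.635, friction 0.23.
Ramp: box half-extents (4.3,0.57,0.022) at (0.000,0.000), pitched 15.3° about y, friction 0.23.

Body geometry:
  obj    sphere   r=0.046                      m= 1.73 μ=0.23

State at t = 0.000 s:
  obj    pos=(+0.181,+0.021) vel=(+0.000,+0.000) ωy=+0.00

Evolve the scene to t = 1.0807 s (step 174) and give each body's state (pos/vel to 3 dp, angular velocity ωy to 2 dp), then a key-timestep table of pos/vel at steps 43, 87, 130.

State at t = 1.0807 s:
  obj    pos=(+1.701,-0.395) vel=(+2.814,-0.770) ωy=+63.40

Key-timestep trajectory:
   step    t(s)  obj.x    obj.z    obj.vx   obj.vz 
     43  0.2671   +0.274  -0.004  +0.695  -0.190
     87  0.5404   +0.561  -0.083  +1.407  -0.385
    130  0.8075   +1.030  -0.211  +2.102  -0.575


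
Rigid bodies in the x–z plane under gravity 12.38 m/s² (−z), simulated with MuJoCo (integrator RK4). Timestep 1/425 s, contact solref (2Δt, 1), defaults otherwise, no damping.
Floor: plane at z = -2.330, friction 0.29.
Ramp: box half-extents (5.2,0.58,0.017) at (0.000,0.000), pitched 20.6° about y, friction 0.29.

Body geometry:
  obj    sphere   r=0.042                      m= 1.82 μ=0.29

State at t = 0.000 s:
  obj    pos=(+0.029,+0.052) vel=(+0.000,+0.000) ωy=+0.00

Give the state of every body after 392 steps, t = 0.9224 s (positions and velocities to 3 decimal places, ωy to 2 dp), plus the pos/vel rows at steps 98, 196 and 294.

State at t = 0.9224 s:
  obj    pos=(+1.268,-0.414) vel=(+2.686,-1.010) ωy=+68.32

Key-timestep trajectory:
   step    t(s)  obj.x    obj.z    obj.vx   obj.vz 
     98  0.2306   +0.106  +0.023  +0.672  -0.252
    196  0.4612   +0.339  -0.064  +1.343  -0.505
    294  0.6918   +0.726  -0.210  +2.015  -0.757
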